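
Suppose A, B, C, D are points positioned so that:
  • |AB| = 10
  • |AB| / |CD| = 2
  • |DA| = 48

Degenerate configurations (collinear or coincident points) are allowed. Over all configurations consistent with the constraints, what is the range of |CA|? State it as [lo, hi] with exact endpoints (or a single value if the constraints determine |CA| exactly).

|AB| ∈ {10}
|AD| ∈ {48}
|CD| ∈ {5}
|BD| ∈ [38, 58]
|AC| ∈ [43, 53]
|BC| ∈ [33, 63]

|CA| ∈ [43, 53]  (≈ [43.0000, 53.0000])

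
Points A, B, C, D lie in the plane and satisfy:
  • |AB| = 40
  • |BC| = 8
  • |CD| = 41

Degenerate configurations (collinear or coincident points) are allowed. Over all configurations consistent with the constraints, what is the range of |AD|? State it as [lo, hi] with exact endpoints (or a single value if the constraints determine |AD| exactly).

|AB| ∈ {40}
|BC| ∈ {8}
|CD| ∈ {41}
|AC| ∈ [32, 48]
|BD| ∈ [33, 49]
|AD| ∈ [0, 89]

|AD| ∈ [0, 89]  (≈ [0.0000, 89.0000])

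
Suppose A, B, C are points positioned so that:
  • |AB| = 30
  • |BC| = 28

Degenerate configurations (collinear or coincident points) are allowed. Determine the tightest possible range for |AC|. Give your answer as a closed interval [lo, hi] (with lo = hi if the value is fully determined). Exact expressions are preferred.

|AB| ∈ {30}
|BC| ∈ {28}
|AC| ∈ [2, 58]

|AC| ∈ [2, 58]  (≈ [2.0000, 58.0000])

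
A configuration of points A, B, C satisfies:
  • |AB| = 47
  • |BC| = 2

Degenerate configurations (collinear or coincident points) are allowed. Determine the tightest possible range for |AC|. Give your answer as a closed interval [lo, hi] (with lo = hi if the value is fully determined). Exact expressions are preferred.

|AB| ∈ {47}
|BC| ∈ {2}
|AC| ∈ [45, 49]

|AC| ∈ [45, 49]  (≈ [45.0000, 49.0000])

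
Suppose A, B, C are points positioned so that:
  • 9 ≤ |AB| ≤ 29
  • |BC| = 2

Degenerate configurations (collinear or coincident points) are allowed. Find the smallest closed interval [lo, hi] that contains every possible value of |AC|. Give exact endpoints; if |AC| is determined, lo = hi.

|AB| ∈ [9, 29]
|BC| ∈ {2}
|AC| ∈ [7, 31]

|AC| ∈ [7, 31]  (≈ [7.0000, 31.0000])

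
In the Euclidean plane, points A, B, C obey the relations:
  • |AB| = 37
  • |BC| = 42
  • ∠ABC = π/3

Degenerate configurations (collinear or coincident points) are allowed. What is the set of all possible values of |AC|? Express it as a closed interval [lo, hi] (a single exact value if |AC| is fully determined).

|AC| = √(1579)  (≈ 39.7366)

|AB| ∈ {37}
|BC| ∈ {42}
|AC| ∈ {√(1579)}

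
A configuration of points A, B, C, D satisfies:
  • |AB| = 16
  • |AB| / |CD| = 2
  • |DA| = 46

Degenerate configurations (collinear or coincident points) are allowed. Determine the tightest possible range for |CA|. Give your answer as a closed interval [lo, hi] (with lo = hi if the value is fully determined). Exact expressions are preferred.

|CA| ∈ [38, 54]  (≈ [38.0000, 54.0000])

|AB| ∈ {16}
|AD| ∈ {46}
|CD| ∈ {8}
|BD| ∈ [30, 62]
|AC| ∈ [38, 54]
|BC| ∈ [22, 70]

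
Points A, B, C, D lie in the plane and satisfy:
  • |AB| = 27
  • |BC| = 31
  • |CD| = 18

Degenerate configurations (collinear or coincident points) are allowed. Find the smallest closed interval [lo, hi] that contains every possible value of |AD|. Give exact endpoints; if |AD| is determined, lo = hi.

|AD| ∈ [0, 76]  (≈ [0.0000, 76.0000])

|AB| ∈ {27}
|BC| ∈ {31}
|CD| ∈ {18}
|AC| ∈ [4, 58]
|BD| ∈ [13, 49]
|AD| ∈ [0, 76]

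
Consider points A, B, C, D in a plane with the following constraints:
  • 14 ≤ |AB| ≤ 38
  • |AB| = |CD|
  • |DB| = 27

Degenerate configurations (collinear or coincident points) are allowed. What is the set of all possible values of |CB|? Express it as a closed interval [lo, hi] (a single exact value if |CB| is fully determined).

|AB| ∈ [14, 38]
|BD| ∈ {27}
|CD| ∈ [14, 38]
|AD| ∈ [0, 65]
|BC| ∈ [0, 65]
|AC| ∈ [0, 103]

|CB| ∈ [0, 65]  (≈ [0.0000, 65.0000])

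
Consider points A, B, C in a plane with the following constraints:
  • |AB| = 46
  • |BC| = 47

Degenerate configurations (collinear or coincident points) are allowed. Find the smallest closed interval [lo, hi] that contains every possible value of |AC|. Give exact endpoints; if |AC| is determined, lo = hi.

|AB| ∈ {46}
|BC| ∈ {47}
|AC| ∈ [1, 93]

|AC| ∈ [1, 93]  (≈ [1.0000, 93.0000])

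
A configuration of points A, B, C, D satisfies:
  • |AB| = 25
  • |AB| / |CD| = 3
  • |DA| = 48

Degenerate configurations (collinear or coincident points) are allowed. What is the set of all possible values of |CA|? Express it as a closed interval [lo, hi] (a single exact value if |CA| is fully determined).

|AB| ∈ {25}
|AD| ∈ {48}
|CD| ∈ {25/3}
|BD| ∈ [23, 73]
|AC| ∈ [119/3, 169/3]
|BC| ∈ [44/3, 244/3]

|CA| ∈ [119/3, 169/3]  (≈ [39.6667, 56.3333])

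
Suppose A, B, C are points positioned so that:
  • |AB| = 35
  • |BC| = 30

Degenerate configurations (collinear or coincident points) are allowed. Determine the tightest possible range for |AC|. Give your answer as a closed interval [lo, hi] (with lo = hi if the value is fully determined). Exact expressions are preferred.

|AC| ∈ [5, 65]  (≈ [5.0000, 65.0000])

|AB| ∈ {35}
|BC| ∈ {30}
|AC| ∈ [5, 65]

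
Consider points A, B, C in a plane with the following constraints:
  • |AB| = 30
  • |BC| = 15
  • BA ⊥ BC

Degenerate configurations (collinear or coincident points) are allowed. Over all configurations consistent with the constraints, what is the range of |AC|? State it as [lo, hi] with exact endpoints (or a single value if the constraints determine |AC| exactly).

|AC| = 15·√(5)  (≈ 33.5410)

|AB| ∈ {30}
|BC| ∈ {15}
|AC| ∈ {15·√(5)}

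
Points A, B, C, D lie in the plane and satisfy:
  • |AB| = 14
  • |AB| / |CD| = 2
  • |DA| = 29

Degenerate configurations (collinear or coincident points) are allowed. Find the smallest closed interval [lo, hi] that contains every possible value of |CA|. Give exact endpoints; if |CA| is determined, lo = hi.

|CA| ∈ [22, 36]  (≈ [22.0000, 36.0000])

|AB| ∈ {14}
|AD| ∈ {29}
|CD| ∈ {7}
|BD| ∈ [15, 43]
|AC| ∈ [22, 36]
|BC| ∈ [8, 50]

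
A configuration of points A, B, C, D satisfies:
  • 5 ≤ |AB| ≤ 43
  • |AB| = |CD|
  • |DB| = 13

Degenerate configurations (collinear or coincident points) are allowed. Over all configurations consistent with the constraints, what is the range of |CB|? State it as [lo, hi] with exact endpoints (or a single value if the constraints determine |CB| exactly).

|CB| ∈ [0, 56]  (≈ [0.0000, 56.0000])

|AB| ∈ [5, 43]
|BD| ∈ {13}
|CD| ∈ [5, 43]
|AD| ∈ [0, 56]
|BC| ∈ [0, 56]
|AC| ∈ [0, 99]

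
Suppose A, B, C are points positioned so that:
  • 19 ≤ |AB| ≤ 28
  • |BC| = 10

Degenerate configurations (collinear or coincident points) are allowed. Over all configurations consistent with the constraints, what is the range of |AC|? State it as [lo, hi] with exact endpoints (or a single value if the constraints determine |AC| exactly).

|AC| ∈ [9, 38]  (≈ [9.0000, 38.0000])

|AB| ∈ [19, 28]
|BC| ∈ {10}
|AC| ∈ [9, 38]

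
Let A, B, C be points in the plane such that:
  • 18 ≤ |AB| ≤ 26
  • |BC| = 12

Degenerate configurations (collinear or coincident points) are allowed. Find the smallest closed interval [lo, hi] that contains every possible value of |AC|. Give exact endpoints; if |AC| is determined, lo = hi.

|AB| ∈ [18, 26]
|BC| ∈ {12}
|AC| ∈ [6, 38]

|AC| ∈ [6, 38]  (≈ [6.0000, 38.0000])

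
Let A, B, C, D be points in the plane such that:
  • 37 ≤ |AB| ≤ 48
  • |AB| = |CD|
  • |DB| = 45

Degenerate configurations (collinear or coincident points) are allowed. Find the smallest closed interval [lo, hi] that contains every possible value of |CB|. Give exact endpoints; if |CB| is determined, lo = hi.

|AB| ∈ [37, 48]
|BD| ∈ {45}
|CD| ∈ [37, 48]
|AD| ∈ [0, 93]
|BC| ∈ [0, 93]
|AC| ∈ [0, 141]

|CB| ∈ [0, 93]  (≈ [0.0000, 93.0000])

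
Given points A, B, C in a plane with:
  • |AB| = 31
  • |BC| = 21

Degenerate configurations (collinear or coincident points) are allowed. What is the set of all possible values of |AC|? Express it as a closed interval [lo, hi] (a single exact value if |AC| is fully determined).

|AC| ∈ [10, 52]  (≈ [10.0000, 52.0000])

|AB| ∈ {31}
|BC| ∈ {21}
|AC| ∈ [10, 52]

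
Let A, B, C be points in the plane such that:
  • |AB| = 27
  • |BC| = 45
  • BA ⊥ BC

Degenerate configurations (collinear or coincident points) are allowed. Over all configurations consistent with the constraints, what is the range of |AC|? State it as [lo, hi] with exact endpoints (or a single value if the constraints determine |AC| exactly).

|AB| ∈ {27}
|BC| ∈ {45}
|AC| ∈ {9·√(34)}

|AC| = 9·√(34)  (≈ 52.4786)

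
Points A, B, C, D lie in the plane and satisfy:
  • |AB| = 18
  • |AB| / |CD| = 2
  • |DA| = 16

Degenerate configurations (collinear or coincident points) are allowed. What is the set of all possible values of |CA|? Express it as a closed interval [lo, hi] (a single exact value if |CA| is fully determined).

|AB| ∈ {18}
|AD| ∈ {16}
|CD| ∈ {9}
|BD| ∈ [2, 34]
|AC| ∈ [7, 25]
|BC| ∈ [0, 43]

|CA| ∈ [7, 25]  (≈ [7.0000, 25.0000])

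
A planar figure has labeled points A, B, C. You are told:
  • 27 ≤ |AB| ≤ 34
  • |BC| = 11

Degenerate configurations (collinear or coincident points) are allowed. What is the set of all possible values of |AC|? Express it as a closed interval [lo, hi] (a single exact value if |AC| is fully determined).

|AC| ∈ [16, 45]  (≈ [16.0000, 45.0000])

|AB| ∈ [27, 34]
|BC| ∈ {11}
|AC| ∈ [16, 45]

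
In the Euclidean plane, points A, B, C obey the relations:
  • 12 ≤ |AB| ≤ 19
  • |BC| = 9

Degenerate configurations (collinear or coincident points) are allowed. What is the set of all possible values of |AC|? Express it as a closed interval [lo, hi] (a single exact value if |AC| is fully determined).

|AB| ∈ [12, 19]
|BC| ∈ {9}
|AC| ∈ [3, 28]

|AC| ∈ [3, 28]  (≈ [3.0000, 28.0000])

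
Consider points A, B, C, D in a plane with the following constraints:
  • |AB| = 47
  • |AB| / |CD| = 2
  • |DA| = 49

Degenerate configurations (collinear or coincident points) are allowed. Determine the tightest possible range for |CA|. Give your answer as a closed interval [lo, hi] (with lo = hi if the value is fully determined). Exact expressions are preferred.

|CA| ∈ [51/2, 145/2]  (≈ [25.5000, 72.5000])

|AB| ∈ {47}
|AD| ∈ {49}
|CD| ∈ {47/2}
|BD| ∈ [2, 96]
|AC| ∈ [51/2, 145/2]
|BC| ∈ [0, 239/2]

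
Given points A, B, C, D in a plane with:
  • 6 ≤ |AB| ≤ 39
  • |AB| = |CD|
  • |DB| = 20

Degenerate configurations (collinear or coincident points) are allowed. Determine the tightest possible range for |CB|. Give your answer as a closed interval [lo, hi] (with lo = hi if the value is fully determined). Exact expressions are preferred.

|CB| ∈ [0, 59]  (≈ [0.0000, 59.0000])

|AB| ∈ [6, 39]
|BD| ∈ {20}
|CD| ∈ [6, 39]
|AD| ∈ [0, 59]
|BC| ∈ [0, 59]
|AC| ∈ [0, 98]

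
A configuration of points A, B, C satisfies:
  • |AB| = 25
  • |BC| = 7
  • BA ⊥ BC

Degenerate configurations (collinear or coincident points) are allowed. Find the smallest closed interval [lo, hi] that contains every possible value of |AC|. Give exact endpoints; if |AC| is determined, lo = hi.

|AC| = √(674)  (≈ 25.9615)

|AB| ∈ {25}
|BC| ∈ {7}
|AC| ∈ {√(674)}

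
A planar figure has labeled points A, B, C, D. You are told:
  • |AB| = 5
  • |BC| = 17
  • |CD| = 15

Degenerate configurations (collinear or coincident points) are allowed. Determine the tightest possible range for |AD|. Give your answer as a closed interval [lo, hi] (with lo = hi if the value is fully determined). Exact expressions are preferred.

|AD| ∈ [0, 37]  (≈ [0.0000, 37.0000])

|AB| ∈ {5}
|BC| ∈ {17}
|CD| ∈ {15}
|AC| ∈ [12, 22]
|BD| ∈ [2, 32]
|AD| ∈ [0, 37]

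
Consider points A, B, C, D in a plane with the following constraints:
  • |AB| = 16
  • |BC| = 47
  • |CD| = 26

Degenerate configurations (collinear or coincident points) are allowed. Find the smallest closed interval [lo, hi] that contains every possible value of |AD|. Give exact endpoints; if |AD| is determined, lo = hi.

|AB| ∈ {16}
|BC| ∈ {47}
|CD| ∈ {26}
|AC| ∈ [31, 63]
|BD| ∈ [21, 73]
|AD| ∈ [5, 89]

|AD| ∈ [5, 89]  (≈ [5.0000, 89.0000])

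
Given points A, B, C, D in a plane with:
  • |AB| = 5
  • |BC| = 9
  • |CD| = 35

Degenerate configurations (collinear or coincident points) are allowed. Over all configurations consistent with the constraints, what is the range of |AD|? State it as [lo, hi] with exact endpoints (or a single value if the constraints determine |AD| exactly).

|AD| ∈ [21, 49]  (≈ [21.0000, 49.0000])

|AB| ∈ {5}
|BC| ∈ {9}
|CD| ∈ {35}
|AC| ∈ [4, 14]
|BD| ∈ [26, 44]
|AD| ∈ [21, 49]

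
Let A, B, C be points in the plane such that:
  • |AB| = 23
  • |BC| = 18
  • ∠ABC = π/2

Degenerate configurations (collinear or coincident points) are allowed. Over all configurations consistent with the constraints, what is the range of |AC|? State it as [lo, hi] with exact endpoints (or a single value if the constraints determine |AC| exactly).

|AC| = √(853)  (≈ 29.2062)

|AB| ∈ {23}
|BC| ∈ {18}
|AC| ∈ {√(853)}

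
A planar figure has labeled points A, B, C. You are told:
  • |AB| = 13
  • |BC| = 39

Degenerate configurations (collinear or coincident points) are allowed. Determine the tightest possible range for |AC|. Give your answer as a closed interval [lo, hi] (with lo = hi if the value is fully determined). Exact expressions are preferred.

|AC| ∈ [26, 52]  (≈ [26.0000, 52.0000])

|AB| ∈ {13}
|BC| ∈ {39}
|AC| ∈ [26, 52]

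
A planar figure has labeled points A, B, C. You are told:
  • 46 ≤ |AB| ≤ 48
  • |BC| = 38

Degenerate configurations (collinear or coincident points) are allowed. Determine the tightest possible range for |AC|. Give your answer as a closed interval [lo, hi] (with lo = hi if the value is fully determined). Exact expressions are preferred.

|AB| ∈ [46, 48]
|BC| ∈ {38}
|AC| ∈ [8, 86]

|AC| ∈ [8, 86]  (≈ [8.0000, 86.0000])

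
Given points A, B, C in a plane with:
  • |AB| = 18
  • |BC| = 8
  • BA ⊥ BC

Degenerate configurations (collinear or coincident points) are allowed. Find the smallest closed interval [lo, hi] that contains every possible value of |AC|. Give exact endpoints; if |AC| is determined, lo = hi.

|AC| = 2·√(97)  (≈ 19.6977)

|AB| ∈ {18}
|BC| ∈ {8}
|AC| ∈ {2·√(97)}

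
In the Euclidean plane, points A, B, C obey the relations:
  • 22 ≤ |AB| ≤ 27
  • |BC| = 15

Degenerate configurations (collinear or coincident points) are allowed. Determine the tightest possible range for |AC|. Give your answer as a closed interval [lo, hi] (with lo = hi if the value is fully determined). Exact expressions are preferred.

|AB| ∈ [22, 27]
|BC| ∈ {15}
|AC| ∈ [7, 42]

|AC| ∈ [7, 42]  (≈ [7.0000, 42.0000])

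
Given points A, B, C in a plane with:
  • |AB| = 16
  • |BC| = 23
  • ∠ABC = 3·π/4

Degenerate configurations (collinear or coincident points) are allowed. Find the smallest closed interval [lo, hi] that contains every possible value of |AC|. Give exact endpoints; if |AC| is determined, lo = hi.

|AB| ∈ {16}
|BC| ∈ {23}
|AC| ∈ {√(368·√(2) + 785)}

|AC| = √(368·√(2) + 785)  (≈ 36.1307)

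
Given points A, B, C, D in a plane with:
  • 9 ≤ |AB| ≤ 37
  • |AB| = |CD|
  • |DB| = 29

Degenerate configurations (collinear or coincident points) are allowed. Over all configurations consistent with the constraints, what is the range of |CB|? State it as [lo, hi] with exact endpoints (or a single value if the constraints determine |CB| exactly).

|CB| ∈ [0, 66]  (≈ [0.0000, 66.0000])

|AB| ∈ [9, 37]
|BD| ∈ {29}
|CD| ∈ [9, 37]
|AD| ∈ [0, 66]
|BC| ∈ [0, 66]
|AC| ∈ [0, 103]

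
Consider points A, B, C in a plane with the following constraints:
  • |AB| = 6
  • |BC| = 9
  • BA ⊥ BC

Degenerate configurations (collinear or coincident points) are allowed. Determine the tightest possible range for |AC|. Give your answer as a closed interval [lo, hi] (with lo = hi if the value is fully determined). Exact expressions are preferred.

|AC| = 3·√(13)  (≈ 10.8167)

|AB| ∈ {6}
|BC| ∈ {9}
|AC| ∈ {3·√(13)}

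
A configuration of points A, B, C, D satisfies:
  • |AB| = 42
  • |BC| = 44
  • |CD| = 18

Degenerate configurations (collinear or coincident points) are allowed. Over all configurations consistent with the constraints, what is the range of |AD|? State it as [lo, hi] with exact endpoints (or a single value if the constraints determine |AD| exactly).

|AB| ∈ {42}
|BC| ∈ {44}
|CD| ∈ {18}
|AC| ∈ [2, 86]
|BD| ∈ [26, 62]
|AD| ∈ [0, 104]

|AD| ∈ [0, 104]  (≈ [0.0000, 104.0000])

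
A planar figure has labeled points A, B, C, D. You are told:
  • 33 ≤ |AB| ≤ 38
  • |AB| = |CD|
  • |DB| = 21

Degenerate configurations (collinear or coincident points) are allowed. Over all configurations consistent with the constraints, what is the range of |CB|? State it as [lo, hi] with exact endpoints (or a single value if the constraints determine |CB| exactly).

|AB| ∈ [33, 38]
|BD| ∈ {21}
|CD| ∈ [33, 38]
|AD| ∈ [12, 59]
|BC| ∈ [12, 59]
|AC| ∈ [0, 97]

|CB| ∈ [12, 59]  (≈ [12.0000, 59.0000])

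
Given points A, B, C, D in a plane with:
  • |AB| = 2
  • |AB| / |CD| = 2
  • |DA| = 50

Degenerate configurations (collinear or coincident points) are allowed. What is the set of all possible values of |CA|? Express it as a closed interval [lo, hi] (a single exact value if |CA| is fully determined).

|AB| ∈ {2}
|AD| ∈ {50}
|CD| ∈ {1}
|BD| ∈ [48, 52]
|AC| ∈ [49, 51]
|BC| ∈ [47, 53]

|CA| ∈ [49, 51]  (≈ [49.0000, 51.0000])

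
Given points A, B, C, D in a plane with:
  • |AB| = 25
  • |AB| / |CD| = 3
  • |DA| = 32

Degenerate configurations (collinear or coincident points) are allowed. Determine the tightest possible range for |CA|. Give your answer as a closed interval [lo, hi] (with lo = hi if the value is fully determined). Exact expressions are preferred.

|AB| ∈ {25}
|AD| ∈ {32}
|CD| ∈ {25/3}
|BD| ∈ [7, 57]
|AC| ∈ [71/3, 121/3]
|BC| ∈ [0, 196/3]

|CA| ∈ [71/3, 121/3]  (≈ [23.6667, 40.3333])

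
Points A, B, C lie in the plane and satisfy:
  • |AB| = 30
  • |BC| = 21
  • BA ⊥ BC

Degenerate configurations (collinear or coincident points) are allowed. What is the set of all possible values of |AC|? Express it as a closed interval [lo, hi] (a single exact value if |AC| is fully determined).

|AC| = 3·√(149)  (≈ 36.6197)

|AB| ∈ {30}
|BC| ∈ {21}
|AC| ∈ {3·√(149)}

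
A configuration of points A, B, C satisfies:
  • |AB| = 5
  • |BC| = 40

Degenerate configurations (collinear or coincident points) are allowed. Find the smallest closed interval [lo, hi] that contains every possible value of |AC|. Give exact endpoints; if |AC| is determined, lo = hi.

|AB| ∈ {5}
|BC| ∈ {40}
|AC| ∈ [35, 45]

|AC| ∈ [35, 45]  (≈ [35.0000, 45.0000])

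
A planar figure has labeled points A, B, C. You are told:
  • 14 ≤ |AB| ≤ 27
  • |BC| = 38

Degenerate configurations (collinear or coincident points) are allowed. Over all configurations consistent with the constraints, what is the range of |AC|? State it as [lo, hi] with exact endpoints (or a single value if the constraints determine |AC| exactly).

|AC| ∈ [11, 65]  (≈ [11.0000, 65.0000])

|AB| ∈ [14, 27]
|BC| ∈ {38}
|AC| ∈ [11, 65]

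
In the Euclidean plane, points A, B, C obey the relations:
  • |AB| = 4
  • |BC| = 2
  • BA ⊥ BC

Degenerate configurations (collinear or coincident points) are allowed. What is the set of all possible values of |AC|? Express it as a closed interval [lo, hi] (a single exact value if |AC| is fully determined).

|AC| = 2·√(5)  (≈ 4.4721)

|AB| ∈ {4}
|BC| ∈ {2}
|AC| ∈ {2·√(5)}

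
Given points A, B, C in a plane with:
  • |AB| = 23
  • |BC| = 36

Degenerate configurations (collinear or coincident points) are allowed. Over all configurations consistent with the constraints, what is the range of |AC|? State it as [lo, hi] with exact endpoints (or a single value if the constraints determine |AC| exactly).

|AB| ∈ {23}
|BC| ∈ {36}
|AC| ∈ [13, 59]

|AC| ∈ [13, 59]  (≈ [13.0000, 59.0000])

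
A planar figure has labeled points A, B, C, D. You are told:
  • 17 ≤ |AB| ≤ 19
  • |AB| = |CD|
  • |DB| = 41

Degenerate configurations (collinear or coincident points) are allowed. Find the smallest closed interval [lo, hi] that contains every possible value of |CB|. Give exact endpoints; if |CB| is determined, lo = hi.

|CB| ∈ [22, 60]  (≈ [22.0000, 60.0000])

|AB| ∈ [17, 19]
|BD| ∈ {41}
|CD| ∈ [17, 19]
|AD| ∈ [22, 60]
|BC| ∈ [22, 60]
|AC| ∈ [3, 79]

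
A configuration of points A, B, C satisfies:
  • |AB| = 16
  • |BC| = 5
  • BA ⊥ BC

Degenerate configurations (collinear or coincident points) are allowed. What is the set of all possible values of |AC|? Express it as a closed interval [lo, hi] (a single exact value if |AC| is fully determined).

|AB| ∈ {16}
|BC| ∈ {5}
|AC| ∈ {√(281)}

|AC| = √(281)  (≈ 16.7631)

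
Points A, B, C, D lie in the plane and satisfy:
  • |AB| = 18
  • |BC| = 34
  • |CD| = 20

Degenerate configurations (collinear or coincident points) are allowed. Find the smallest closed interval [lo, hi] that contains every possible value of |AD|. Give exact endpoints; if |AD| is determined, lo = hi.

|AD| ∈ [0, 72]  (≈ [0.0000, 72.0000])

|AB| ∈ {18}
|BC| ∈ {34}
|CD| ∈ {20}
|AC| ∈ [16, 52]
|BD| ∈ [14, 54]
|AD| ∈ [0, 72]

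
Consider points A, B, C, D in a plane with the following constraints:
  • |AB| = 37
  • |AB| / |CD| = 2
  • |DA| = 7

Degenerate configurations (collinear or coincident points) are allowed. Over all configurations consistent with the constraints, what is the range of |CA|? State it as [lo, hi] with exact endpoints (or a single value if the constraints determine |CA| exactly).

|CA| ∈ [23/2, 51/2]  (≈ [11.5000, 25.5000])

|AB| ∈ {37}
|AD| ∈ {7}
|CD| ∈ {37/2}
|BD| ∈ [30, 44]
|AC| ∈ [23/2, 51/2]
|BC| ∈ [23/2, 125/2]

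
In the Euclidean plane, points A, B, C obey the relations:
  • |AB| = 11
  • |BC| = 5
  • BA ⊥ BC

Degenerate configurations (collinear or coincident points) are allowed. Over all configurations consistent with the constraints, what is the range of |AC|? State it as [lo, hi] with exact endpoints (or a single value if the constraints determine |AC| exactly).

|AC| = √(146)  (≈ 12.0830)

|AB| ∈ {11}
|BC| ∈ {5}
|AC| ∈ {√(146)}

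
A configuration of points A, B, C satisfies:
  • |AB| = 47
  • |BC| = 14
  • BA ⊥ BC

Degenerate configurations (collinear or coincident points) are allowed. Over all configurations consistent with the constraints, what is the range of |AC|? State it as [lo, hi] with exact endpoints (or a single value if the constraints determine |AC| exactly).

|AB| ∈ {47}
|BC| ∈ {14}
|AC| ∈ {√(2405)}

|AC| = √(2405)  (≈ 49.0408)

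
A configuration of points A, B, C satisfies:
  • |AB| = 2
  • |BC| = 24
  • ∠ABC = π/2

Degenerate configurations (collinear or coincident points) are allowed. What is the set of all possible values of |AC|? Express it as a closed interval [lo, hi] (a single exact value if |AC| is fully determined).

|AC| = 2·√(145)  (≈ 24.0832)

|AB| ∈ {2}
|BC| ∈ {24}
|AC| ∈ {2·√(145)}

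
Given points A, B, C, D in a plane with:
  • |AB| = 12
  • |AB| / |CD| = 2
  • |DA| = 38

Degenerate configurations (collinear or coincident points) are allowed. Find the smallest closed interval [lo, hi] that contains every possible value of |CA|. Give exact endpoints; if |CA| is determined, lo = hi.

|CA| ∈ [32, 44]  (≈ [32.0000, 44.0000])

|AB| ∈ {12}
|AD| ∈ {38}
|CD| ∈ {6}
|BD| ∈ [26, 50]
|AC| ∈ [32, 44]
|BC| ∈ [20, 56]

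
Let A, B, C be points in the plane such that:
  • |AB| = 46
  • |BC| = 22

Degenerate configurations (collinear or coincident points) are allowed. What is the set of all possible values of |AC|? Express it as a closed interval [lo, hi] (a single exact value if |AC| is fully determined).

|AC| ∈ [24, 68]  (≈ [24.0000, 68.0000])

|AB| ∈ {46}
|BC| ∈ {22}
|AC| ∈ [24, 68]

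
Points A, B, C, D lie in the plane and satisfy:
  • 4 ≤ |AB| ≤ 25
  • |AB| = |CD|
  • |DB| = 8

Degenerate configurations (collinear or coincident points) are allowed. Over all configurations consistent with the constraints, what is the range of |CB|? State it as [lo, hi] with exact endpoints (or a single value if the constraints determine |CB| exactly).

|AB| ∈ [4, 25]
|BD| ∈ {8}
|CD| ∈ [4, 25]
|AD| ∈ [0, 33]
|BC| ∈ [0, 33]
|AC| ∈ [0, 58]

|CB| ∈ [0, 33]  (≈ [0.0000, 33.0000])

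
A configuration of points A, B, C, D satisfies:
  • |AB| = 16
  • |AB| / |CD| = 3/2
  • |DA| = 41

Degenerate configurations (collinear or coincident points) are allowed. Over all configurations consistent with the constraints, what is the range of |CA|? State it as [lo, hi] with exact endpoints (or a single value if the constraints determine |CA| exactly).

|AB| ∈ {16}
|AD| ∈ {41}
|CD| ∈ {32/3}
|BD| ∈ [25, 57]
|AC| ∈ [91/3, 155/3]
|BC| ∈ [43/3, 203/3]

|CA| ∈ [91/3, 155/3]  (≈ [30.3333, 51.6667])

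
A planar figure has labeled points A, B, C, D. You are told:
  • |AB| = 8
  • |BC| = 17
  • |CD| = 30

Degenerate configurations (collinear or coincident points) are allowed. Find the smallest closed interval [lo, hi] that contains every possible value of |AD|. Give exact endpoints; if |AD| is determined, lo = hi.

|AD| ∈ [5, 55]  (≈ [5.0000, 55.0000])

|AB| ∈ {8}
|BC| ∈ {17}
|CD| ∈ {30}
|AC| ∈ [9, 25]
|BD| ∈ [13, 47]
|AD| ∈ [5, 55]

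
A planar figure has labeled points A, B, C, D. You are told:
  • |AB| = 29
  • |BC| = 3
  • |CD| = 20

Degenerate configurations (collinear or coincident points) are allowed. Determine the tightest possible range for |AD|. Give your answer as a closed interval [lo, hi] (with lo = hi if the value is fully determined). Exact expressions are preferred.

|AB| ∈ {29}
|BC| ∈ {3}
|CD| ∈ {20}
|AC| ∈ [26, 32]
|BD| ∈ [17, 23]
|AD| ∈ [6, 52]

|AD| ∈ [6, 52]  (≈ [6.0000, 52.0000])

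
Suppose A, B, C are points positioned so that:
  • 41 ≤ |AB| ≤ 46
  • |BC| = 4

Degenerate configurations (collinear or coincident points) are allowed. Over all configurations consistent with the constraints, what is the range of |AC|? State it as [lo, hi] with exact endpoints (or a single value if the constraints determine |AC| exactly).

|AC| ∈ [37, 50]  (≈ [37.0000, 50.0000])

|AB| ∈ [41, 46]
|BC| ∈ {4}
|AC| ∈ [37, 50]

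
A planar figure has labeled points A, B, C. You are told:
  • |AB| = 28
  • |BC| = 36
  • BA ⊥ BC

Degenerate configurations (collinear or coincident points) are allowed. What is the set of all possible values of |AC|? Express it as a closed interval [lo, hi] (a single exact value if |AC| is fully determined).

|AB| ∈ {28}
|BC| ∈ {36}
|AC| ∈ {4·√(130)}

|AC| = 4·√(130)  (≈ 45.6070)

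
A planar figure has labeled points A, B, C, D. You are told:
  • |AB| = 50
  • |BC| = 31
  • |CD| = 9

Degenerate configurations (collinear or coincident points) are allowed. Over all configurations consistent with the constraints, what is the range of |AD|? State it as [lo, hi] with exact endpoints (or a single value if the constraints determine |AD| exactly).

|AB| ∈ {50}
|BC| ∈ {31}
|CD| ∈ {9}
|AC| ∈ [19, 81]
|BD| ∈ [22, 40]
|AD| ∈ [10, 90]

|AD| ∈ [10, 90]  (≈ [10.0000, 90.0000])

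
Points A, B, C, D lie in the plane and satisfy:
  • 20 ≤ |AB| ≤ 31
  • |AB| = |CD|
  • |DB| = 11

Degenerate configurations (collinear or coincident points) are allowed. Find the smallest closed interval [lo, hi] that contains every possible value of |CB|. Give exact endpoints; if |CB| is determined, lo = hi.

|CB| ∈ [9, 42]  (≈ [9.0000, 42.0000])

|AB| ∈ [20, 31]
|BD| ∈ {11}
|CD| ∈ [20, 31]
|AD| ∈ [9, 42]
|BC| ∈ [9, 42]
|AC| ∈ [0, 73]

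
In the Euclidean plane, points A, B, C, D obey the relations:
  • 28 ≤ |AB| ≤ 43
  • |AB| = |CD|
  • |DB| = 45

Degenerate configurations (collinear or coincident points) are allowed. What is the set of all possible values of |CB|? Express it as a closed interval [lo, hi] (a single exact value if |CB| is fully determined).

|CB| ∈ [2, 88]  (≈ [2.0000, 88.0000])

|AB| ∈ [28, 43]
|BD| ∈ {45}
|CD| ∈ [28, 43]
|AD| ∈ [2, 88]
|BC| ∈ [2, 88]
|AC| ∈ [0, 131]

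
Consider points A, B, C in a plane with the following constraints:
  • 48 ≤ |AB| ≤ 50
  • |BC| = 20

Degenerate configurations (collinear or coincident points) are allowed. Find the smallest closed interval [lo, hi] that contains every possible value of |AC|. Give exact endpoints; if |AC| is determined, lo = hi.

|AB| ∈ [48, 50]
|BC| ∈ {20}
|AC| ∈ [28, 70]

|AC| ∈ [28, 70]  (≈ [28.0000, 70.0000])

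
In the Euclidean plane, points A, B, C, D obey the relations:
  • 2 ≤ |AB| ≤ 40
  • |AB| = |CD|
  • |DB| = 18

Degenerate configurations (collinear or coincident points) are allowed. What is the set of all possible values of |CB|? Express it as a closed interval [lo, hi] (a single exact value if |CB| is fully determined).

|AB| ∈ [2, 40]
|BD| ∈ {18}
|CD| ∈ [2, 40]
|AD| ∈ [0, 58]
|BC| ∈ [0, 58]
|AC| ∈ [0, 98]

|CB| ∈ [0, 58]  (≈ [0.0000, 58.0000])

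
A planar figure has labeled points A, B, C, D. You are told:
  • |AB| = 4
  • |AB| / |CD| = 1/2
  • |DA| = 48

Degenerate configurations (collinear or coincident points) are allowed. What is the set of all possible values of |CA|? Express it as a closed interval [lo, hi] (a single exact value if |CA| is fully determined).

|AB| ∈ {4}
|AD| ∈ {48}
|CD| ∈ {8}
|BD| ∈ [44, 52]
|AC| ∈ [40, 56]
|BC| ∈ [36, 60]

|CA| ∈ [40, 56]  (≈ [40.0000, 56.0000])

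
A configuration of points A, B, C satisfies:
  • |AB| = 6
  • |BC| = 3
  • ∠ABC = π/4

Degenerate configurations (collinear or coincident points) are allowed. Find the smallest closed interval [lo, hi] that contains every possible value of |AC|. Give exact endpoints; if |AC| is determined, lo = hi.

|AC| = 3·√(5 - 2·√(2))  (≈ 4.4209)

|AB| ∈ {6}
|BC| ∈ {3}
|AC| ∈ {3·√(5 - 2·√(2))}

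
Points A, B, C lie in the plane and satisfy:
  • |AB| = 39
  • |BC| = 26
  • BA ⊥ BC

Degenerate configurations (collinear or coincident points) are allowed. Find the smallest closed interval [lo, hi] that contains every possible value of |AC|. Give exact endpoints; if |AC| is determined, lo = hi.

|AC| = 13·√(13)  (≈ 46.8722)

|AB| ∈ {39}
|BC| ∈ {26}
|AC| ∈ {13·√(13)}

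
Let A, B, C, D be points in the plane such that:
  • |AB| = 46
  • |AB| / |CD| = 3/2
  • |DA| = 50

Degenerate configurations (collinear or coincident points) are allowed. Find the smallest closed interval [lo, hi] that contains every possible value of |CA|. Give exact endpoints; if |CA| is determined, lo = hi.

|AB| ∈ {46}
|AD| ∈ {50}
|CD| ∈ {92/3}
|BD| ∈ [4, 96]
|AC| ∈ [58/3, 242/3]
|BC| ∈ [0, 380/3]

|CA| ∈ [58/3, 242/3]  (≈ [19.3333, 80.6667])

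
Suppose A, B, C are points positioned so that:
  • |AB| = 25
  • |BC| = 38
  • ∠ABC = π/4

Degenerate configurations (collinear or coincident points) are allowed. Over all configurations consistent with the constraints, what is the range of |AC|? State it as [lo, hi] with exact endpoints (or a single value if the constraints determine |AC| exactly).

|AC| = √(2069 - 950·√(2))  (≈ 26.9351)

|AB| ∈ {25}
|BC| ∈ {38}
|AC| ∈ {√(2069 - 950·√(2))}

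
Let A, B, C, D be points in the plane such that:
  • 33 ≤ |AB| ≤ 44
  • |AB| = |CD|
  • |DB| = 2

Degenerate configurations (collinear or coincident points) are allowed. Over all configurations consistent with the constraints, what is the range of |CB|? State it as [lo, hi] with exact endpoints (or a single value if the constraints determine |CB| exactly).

|AB| ∈ [33, 44]
|BD| ∈ {2}
|CD| ∈ [33, 44]
|AD| ∈ [31, 46]
|BC| ∈ [31, 46]
|AC| ∈ [0, 90]

|CB| ∈ [31, 46]  (≈ [31.0000, 46.0000])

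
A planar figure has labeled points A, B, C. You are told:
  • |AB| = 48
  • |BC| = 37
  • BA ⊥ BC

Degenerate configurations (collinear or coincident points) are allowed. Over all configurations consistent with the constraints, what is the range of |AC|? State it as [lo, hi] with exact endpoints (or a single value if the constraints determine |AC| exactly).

|AC| = √(3673)  (≈ 60.6053)

|AB| ∈ {48}
|BC| ∈ {37}
|AC| ∈ {√(3673)}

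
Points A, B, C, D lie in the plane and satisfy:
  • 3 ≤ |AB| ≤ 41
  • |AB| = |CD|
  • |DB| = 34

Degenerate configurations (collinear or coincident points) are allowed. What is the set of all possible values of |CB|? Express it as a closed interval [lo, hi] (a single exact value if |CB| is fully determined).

|AB| ∈ [3, 41]
|BD| ∈ {34}
|CD| ∈ [3, 41]
|AD| ∈ [0, 75]
|BC| ∈ [0, 75]
|AC| ∈ [0, 116]

|CB| ∈ [0, 75]  (≈ [0.0000, 75.0000])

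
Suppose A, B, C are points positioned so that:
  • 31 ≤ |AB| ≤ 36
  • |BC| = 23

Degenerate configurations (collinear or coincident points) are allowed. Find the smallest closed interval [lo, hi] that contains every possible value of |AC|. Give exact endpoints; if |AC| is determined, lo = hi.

|AC| ∈ [8, 59]  (≈ [8.0000, 59.0000])

|AB| ∈ [31, 36]
|BC| ∈ {23}
|AC| ∈ [8, 59]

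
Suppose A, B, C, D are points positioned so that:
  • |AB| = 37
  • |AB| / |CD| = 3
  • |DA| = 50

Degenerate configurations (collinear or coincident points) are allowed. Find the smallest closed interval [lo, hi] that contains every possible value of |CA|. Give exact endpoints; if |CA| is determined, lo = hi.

|CA| ∈ [113/3, 187/3]  (≈ [37.6667, 62.3333])

|AB| ∈ {37}
|AD| ∈ {50}
|CD| ∈ {37/3}
|BD| ∈ [13, 87]
|AC| ∈ [113/3, 187/3]
|BC| ∈ [2/3, 298/3]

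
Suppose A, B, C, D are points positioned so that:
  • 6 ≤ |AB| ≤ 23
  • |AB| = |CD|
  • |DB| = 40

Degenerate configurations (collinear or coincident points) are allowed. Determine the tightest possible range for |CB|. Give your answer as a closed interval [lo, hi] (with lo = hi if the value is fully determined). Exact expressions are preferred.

|CB| ∈ [17, 63]  (≈ [17.0000, 63.0000])

|AB| ∈ [6, 23]
|BD| ∈ {40}
|CD| ∈ [6, 23]
|AD| ∈ [17, 63]
|BC| ∈ [17, 63]
|AC| ∈ [0, 86]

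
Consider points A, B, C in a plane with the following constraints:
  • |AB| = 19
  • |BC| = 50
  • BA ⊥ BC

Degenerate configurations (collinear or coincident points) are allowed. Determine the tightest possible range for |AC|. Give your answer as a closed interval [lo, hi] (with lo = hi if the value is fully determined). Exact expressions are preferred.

|AC| = √(2861)  (≈ 53.4883)

|AB| ∈ {19}
|BC| ∈ {50}
|AC| ∈ {√(2861)}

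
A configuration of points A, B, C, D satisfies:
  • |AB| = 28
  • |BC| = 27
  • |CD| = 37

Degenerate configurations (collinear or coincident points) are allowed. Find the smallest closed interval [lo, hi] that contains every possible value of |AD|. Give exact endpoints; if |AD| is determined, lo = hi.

|AD| ∈ [0, 92]  (≈ [0.0000, 92.0000])

|AB| ∈ {28}
|BC| ∈ {27}
|CD| ∈ {37}
|AC| ∈ [1, 55]
|BD| ∈ [10, 64]
|AD| ∈ [0, 92]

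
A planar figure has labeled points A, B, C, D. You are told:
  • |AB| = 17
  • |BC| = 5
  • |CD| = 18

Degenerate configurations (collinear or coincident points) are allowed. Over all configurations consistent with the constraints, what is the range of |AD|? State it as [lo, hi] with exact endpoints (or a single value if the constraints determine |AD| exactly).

|AD| ∈ [0, 40]  (≈ [0.0000, 40.0000])

|AB| ∈ {17}
|BC| ∈ {5}
|CD| ∈ {18}
|AC| ∈ [12, 22]
|BD| ∈ [13, 23]
|AD| ∈ [0, 40]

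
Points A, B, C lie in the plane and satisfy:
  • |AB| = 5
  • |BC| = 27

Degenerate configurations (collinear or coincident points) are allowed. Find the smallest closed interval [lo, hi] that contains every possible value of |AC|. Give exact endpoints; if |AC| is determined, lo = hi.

|AB| ∈ {5}
|BC| ∈ {27}
|AC| ∈ [22, 32]

|AC| ∈ [22, 32]  (≈ [22.0000, 32.0000])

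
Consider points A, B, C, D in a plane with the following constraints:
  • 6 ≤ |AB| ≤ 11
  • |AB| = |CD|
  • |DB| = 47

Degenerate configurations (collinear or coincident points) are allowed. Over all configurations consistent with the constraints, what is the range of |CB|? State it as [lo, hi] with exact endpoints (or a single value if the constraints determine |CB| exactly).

|AB| ∈ [6, 11]
|BD| ∈ {47}
|CD| ∈ [6, 11]
|AD| ∈ [36, 58]
|BC| ∈ [36, 58]
|AC| ∈ [25, 69]

|CB| ∈ [36, 58]  (≈ [36.0000, 58.0000])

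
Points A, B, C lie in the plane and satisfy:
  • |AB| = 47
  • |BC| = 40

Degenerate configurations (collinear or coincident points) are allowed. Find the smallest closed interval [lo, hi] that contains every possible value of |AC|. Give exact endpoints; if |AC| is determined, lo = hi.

|AC| ∈ [7, 87]  (≈ [7.0000, 87.0000])

|AB| ∈ {47}
|BC| ∈ {40}
|AC| ∈ [7, 87]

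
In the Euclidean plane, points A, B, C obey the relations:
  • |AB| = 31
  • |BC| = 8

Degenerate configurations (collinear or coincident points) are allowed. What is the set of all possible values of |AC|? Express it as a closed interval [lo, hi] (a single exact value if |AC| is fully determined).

|AC| ∈ [23, 39]  (≈ [23.0000, 39.0000])

|AB| ∈ {31}
|BC| ∈ {8}
|AC| ∈ [23, 39]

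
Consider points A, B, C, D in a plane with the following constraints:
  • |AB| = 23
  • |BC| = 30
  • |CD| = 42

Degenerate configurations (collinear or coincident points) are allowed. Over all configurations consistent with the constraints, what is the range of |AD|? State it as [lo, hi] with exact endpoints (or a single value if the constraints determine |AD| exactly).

|AB| ∈ {23}
|BC| ∈ {30}
|CD| ∈ {42}
|AC| ∈ [7, 53]
|BD| ∈ [12, 72]
|AD| ∈ [0, 95]

|AD| ∈ [0, 95]  (≈ [0.0000, 95.0000])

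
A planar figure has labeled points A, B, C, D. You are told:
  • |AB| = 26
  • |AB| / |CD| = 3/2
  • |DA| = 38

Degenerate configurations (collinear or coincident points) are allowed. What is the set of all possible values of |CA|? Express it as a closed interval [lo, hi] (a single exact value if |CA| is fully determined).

|CA| ∈ [62/3, 166/3]  (≈ [20.6667, 55.3333])

|AB| ∈ {26}
|AD| ∈ {38}
|CD| ∈ {52/3}
|BD| ∈ [12, 64]
|AC| ∈ [62/3, 166/3]
|BC| ∈ [0, 244/3]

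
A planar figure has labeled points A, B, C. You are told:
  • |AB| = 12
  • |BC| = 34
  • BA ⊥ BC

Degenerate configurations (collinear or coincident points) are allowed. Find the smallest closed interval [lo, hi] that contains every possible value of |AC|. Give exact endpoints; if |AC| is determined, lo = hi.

|AC| = 10·√(13)  (≈ 36.0555)

|AB| ∈ {12}
|BC| ∈ {34}
|AC| ∈ {10·√(13)}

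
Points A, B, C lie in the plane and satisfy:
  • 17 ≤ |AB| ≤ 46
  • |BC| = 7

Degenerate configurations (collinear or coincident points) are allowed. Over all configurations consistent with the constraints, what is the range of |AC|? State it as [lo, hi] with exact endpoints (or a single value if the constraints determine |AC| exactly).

|AB| ∈ [17, 46]
|BC| ∈ {7}
|AC| ∈ [10, 53]

|AC| ∈ [10, 53]  (≈ [10.0000, 53.0000])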